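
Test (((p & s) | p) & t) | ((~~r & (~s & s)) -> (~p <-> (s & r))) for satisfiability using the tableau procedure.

Initial set: {((((p & s) | p) & t) | ((~~r & (~s & s)) -> (~p <-> (s & r))))}.
((((p & s) | p) & t) | ((~~r & (~s & s)) -> (~p <-> (s & r)))): β-rule — branch into (((p & s) | p) & t)  //  ((~~r & (~s & s)) -> (~p <-> (s & r))).
  branch 1 (add (((p & s) | p) & t)):
    (((p & s) | p) & t): α-rule — add ((p & s) | p), t.
    ((p & s) | p): β-rule — branch into (p & s)  //  p.
      branch 1.1 (add (p & s)):
        (p & s): α-rule — add p, s.
        ○ open, literals {p=true, s=true, t=true}.
      branch 1.2 (add p):
        ○ open, literals {p=true, t=true}.
  branch 2 (add ((~~r & (~s & s)) -> (~p <-> (s & r)))):
    ((~~r & (~s & s)) -> (~p <-> (s & r))): β-rule — branch into ~(~~r & (~s & s))  //  (~p <-> (s & r)).
      branch 2.1 (add ~(~~r & (~s & s))):
        ~(~~r & (~s & s)): β-rule — branch into ~~~r  //  ~(~s & s).
          branch 2.1.1 (add ~~~r):
            ~~~r: drop double negation, giving ~r.
            ○ open, literals {r=false}.
          branch 2.1.2 (add ~(~s & s)):
            ~(~s & s): β-rule — branch into ~~s  //  ~s.
              branch 2.1.2.1 (add ~~s):
                ○ open, literals {s=true}.
              branch 2.1.2.2 (add ~s):
                ○ open, literals {s=false}.
      branch 2.2 (add (~p <-> (s & r))):
        (~p <-> (s & r)): β-rule — branch into ~p, (s & r)  //  ~~p, ~(s & r).
          branch 2.2.1 (add ~p, (s & r)):
            (s & r): α-rule — add s, r.
            ○ open, literals {p=false, r=true, s=true}.
          branch 2.2.2 (add ~~p, ~(s & r)):
            ~(s & r): β-rule — branch into ~s  //  ~r.
              branch 2.2.2.1 (add ~s):
                ○ open, literals {p=true, s=false}.
              branch 2.2.2.2 (add ~r):
                ○ open, literals {p=true, r=false}.
0 branches closed, 8 open.
An open branch gives a satisfying assignment: p=true, s=true, t=true.

Satisfiable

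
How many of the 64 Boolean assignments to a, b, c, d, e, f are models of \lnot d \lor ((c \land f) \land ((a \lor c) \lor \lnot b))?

Initial set: {T (\lnot d \lor ((c \land f) \land ((a \lor c) \lor \lnot b)))}.
T (\lnot d \lor ((c \land f) \land ((a \lor c) \lor \lnot b))): β-rule — branch into T \lnot d  //  T ((c \land f) \land ((a \lor c) \lor \lnot b)).
  branch 1 (add T \lnot d):
    ○ open, literals {d=F}.
  branch 2 (add T ((c \land f) \land ((a \lor c) \lor \lnot b))):
    T ((c \land f) \land ((a \lor c) \lor \lnot b)): α-rule — add T (c \land f), T ((a \lor c) \lor \lnot b).
    T (c \land f): α-rule — add T c, T f.
    T ((a \lor c) \lor \lnot b): β-rule — branch into T (a \lor c)  //  T \lnot b.
      branch 2.1 (add T (a \lor c)):
        T (a \lor c): β-rule — branch into T a  //  T c.
          branch 2.1.1 (add T a):
            ○ open, literals {a=T, c=T, f=T}.
          branch 2.1.2 (add T c):
            ○ open, literals {c=T, f=T}.
      branch 2.2 (add T \lnot b):
        ○ open, literals {b=F, c=T, f=T}.
0 branches closed, 4 open.
Each open branch fixes some atoms; the unmentioned ones are free. Counting distinct full assignments: branch {d=F} (a, b, c, e, f) contributes 32 new; branch {a=T, c=T, f=T} (b, d, e) contributes 4 new; branch {c=T, f=T} (a, b, d, e) contributes 4 new; branch {b=F, c=T, f=T} (a, d, e) contributes 0 new. Total: 40.

40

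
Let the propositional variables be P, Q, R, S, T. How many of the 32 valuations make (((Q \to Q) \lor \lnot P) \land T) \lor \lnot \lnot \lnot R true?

Initial set: {((((Q \to Q) \lor \lnot P) \land T) \lor \lnot \lnot \lnot R)}.
((((Q \to Q) \lor \lnot P) \land T) \lor \lnot \lnot \lnot R): β-rule — branch into (((Q \to Q) \lor \lnot P) \land T)  //  \lnot \lnot \lnot R.
  branch 1 (add (((Q \to Q) \lor \lnot P) \land T)):
    (((Q \to Q) \lor \lnot P) \land T): α-rule — add ((Q \to Q) \lor \lnot P), T.
    ((Q \to Q) \lor \lnot P): β-rule — branch into (Q \to Q)  //  \lnot P.
      branch 1.1 (add (Q \to Q)):
        (Q \to Q): β-rule — branch into \lnot Q  //  Q.
          branch 1.1.1 (add \lnot Q):
            ○ open, literals {Q=F, T=T}.
          branch 1.1.2 (add Q):
            ○ open, literals {Q=T, T=T}.
      branch 1.2 (add \lnot P):
        ○ open, literals {P=F, T=T}.
  branch 2 (add \lnot \lnot \lnot R):
    \lnot \lnot \lnot R: drop double negation, giving \lnot R.
    ○ open, literals {R=F}.
0 branches closed, 4 open.
Each open branch fixes some atoms; the unmentioned ones are free. Counting distinct full assignments: branch {Q=F, T=T} (P, R, S) contributes 8 new; branch {Q=T, T=T} (P, R, S) contributes 8 new; branch {P=F, T=T} (Q, R, S) contributes 0 new; branch {R=F} (P, Q, S, T) contributes 8 new. Total: 24.

24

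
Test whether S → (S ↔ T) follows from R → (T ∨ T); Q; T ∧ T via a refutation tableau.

Initial set: {(R → (T ∨ T)); Q; (T ∧ T); ¬(S → (S ↔ T))}.
(T ∧ T): α-rule — add T, T.
¬(S → (S ↔ T)): α-rule — add S, ¬(S ↔ T).
(R → (T ∨ T)): β-rule — branch into ¬R  //  (T ∨ T).
  branch 1 (add ¬R):
    ¬(S ↔ T): β-rule — branch into S, ¬T  //  ¬S, T.
      branch 1.1 (add S, ¬T):
        × closes — contains both T and ¬T.
      branch 1.2 (add ¬S, T):
        × closes — contains both S and ¬S.
  branch 2 (add (T ∨ T)):
    ¬(S ↔ T): β-rule — branch into S, ¬T  //  ¬S, T.
      branch 2.1 (add S, ¬T):
        × closes — contains both T and ¬T.
      branch 2.2 (add ¬S, T):
        × closes — contains both S and ¬S.
All 4 branches close.
Every branch closed, so the premises entail the conclusion.

Yes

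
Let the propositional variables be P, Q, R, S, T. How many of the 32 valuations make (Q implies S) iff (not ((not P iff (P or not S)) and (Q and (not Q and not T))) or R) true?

24

Initial set: {((Q implies S) iff (not ((not P iff (P or not S)) and (Q and (not Q and not T))) or R))}.
((Q implies S) iff (not ((not P iff (P or not S)) and (Q and (not Q and not T))) or R)): β-rule — branch into (Q implies S), (not ((not P iff (P or not S)) and (Q and (not Q and not T))) or R)  //  not (Q implies S), not (not ((not P iff (P or not S)) and (Q and (not Q and not T))) or R).
  branch 1 (add (Q implies S), (not ((not P iff (P or not S)) and (Q and (not Q and not T))) or R)):
    (Q implies S): β-rule — branch into not Q  //  S.
      branch 1.1 (add not Q):
        (not ((not P iff (P or not S)) and (Q and (not Q and not T))) or R): β-rule — branch into not ((not P iff (P or not S)) and (Q and (not Q and not T)))  //  R.
          branch 1.1.1 (add not ((not P iff (P or not S)) and (Q and (not Q and not T)))):
            not ((not P iff (P or not S)) and (Q and (not Q and not T))): β-rule — branch into not (not P iff (P or not S))  //  not (Q and (not Q and not T)).
              branch 1.1.1.1 (add not (not P iff (P or not S))):
                not (not P iff (P or not S)): β-rule — branch into not P, not (P or not S)  //  not not P, (P or not S).
                  branch 1.1.1.1.1 (add not P, not (P or not S)):
                    not (P or not S): α-rule — add not P, not not S.
                    ○ open, literals {P=false, Q=false, S=true}.
                  branch 1.1.1.1.2 (add not not P, (P or not S)):
                    (P or not S): β-rule — branch into P  //  not S.
                      branch 1.1.1.1.2.1 (add P):
                        ○ open, literals {P=true, Q=false}.
                      branch 1.1.1.1.2.2 (add not S):
                        ○ open, literals {P=true, Q=false, S=false}.
              branch 1.1.1.2 (add not (Q and (not Q and not T))):
                not (Q and (not Q and not T)): β-rule — branch into not Q  //  not (not Q and not T).
                  branch 1.1.1.2.1 (add not Q):
                    ○ open, literals {Q=false}.
                  branch 1.1.1.2.2 (add not (not Q and not T)):
                    not (not Q and not T): β-rule — branch into not not Q  //  not not T.
                      branch 1.1.1.2.2.1 (add not not Q):
                        × closes — contains both Q and not Q.
                      branch 1.1.1.2.2.2 (add not not T):
                        ○ open, literals {Q=false, T=true}.
          branch 1.1.2 (add R):
            ○ open, literals {Q=false, R=true}.
      branch 1.2 (add S):
        (not ((not P iff (P or not S)) and (Q and (not Q and not T))) or R): β-rule — branch into not ((not P iff (P or not S)) and (Q and (not Q and not T)))  //  R.
          branch 1.2.1 (add not ((not P iff (P or not S)) and (Q and (not Q and not T)))):
            not ((not P iff (P or not S)) and (Q and (not Q and not T))): β-rule — branch into not (not P iff (P or not S))  //  not (Q and (not Q and not T)).
              branch 1.2.1.1 (add not (not P iff (P or not S))):
                not (not P iff (P or not S)): β-rule — branch into not P, not (P or not S)  //  not not P, (P or not S).
                  branch 1.2.1.1.1 (add not P, not (P or not S)):
                    not (P or not S): α-rule — add not P, not not S.
                    ○ open, literals {P=false, S=true}.
                  branch 1.2.1.1.2 (add not not P, (P or not S)):
                    (P or not S): β-rule — branch into P  //  not S.
                      branch 1.2.1.1.2.1 (add P):
                        ○ open, literals {P=true, S=true}.
                      branch 1.2.1.1.2.2 (add not S):
                        × closes — contains both S and not S.
              branch 1.2.1.2 (add not (Q and (not Q and not T))):
                not (Q and (not Q and not T)): β-rule — branch into not Q  //  not (not Q and not T).
                  branch 1.2.1.2.1 (add not Q):
                    ○ open, literals {Q=false, S=true}.
                  branch 1.2.1.2.2 (add not (not Q and not T)):
                    not (not Q and not T): β-rule — branch into not not Q  //  not not T.
                      branch 1.2.1.2.2.1 (add not not Q):
                        ○ open, literals {Q=true, S=true}.
                      branch 1.2.1.2.2.2 (add not not T):
                        ○ open, literals {S=true, T=true}.
          branch 1.2.2 (add R):
            ○ open, literals {R=true, S=true}.
  branch 2 (add not (Q implies S), not (not ((not P iff (P or not S)) and (Q and (not Q and not T))) or R)):
    not (Q implies S): α-rule — add Q, not S.
    not (not ((not P iff (P or not S)) and (Q and (not Q and not T))) or R): α-rule — add not not ((not P iff (P or not S)) and (Q and (not Q and not T))), not R.
    not not ((not P iff (P or not S)) and (Q and (not Q and not T))): α-rule — add (not P iff (P or not S)), (Q and (not Q and not T)).
    (Q and (not Q and not T)): α-rule — add Q, (not Q and not T).
    (not Q and not T): α-rule — add not Q, not T.
    × closes — contains both Q and not Q.
3 branches closed, 12 open.
Each open branch fixes some atoms; the unmentioned ones are free. Counting distinct full assignments: branch {P=false, Q=false, S=true} (R, T) contributes 4 new; branch {P=true, Q=false} (R, S, T) contributes 8 new; branch {P=true, Q=false, S=false} (R, T) contributes 0 new; branch {Q=false} (P, R, S, T) contributes 4 new; branch {Q=false, T=true} (P, R, S) contributes 0 new; branch {Q=false, R=true} (P, S, T) contributes 0 new; branch {P=false, S=true} (Q, R, T) contributes 4 new; branch {P=true, S=true} (Q, R, T) contributes 4 new; branch {Q=false, S=true} (P, R, T) contributes 0 new; branch {Q=true, S=true} (P, R, T) contributes 0 new; branch {S=true, T=true} (P, Q, R) contributes 0 new; branch {R=true, S=true} (P, Q, T) contributes 0 new. Total: 24.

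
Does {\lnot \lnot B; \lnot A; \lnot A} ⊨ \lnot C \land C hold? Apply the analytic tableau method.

Initial set: {\lnot \lnot B; \lnot A; \lnot A; \lnot (\lnot C \land C)}.
\lnot \lnot B: drop double negation, giving B.
\lnot (\lnot C \land C): β-rule — branch into \lnot \lnot C  //  \lnot C.
  branch 1 (add \lnot \lnot C):
    ○ open, literals {A=0, B=1, C=1}.
  branch 2 (add \lnot C):
    ○ open, literals {A=0, B=1, C=0}.
0 branches closed, 2 open.
An open branch gives a countermodel: A=0, B=1, C=1 (unmentioned atoms arbitrary); the premises hold there but the conclusion fails.

No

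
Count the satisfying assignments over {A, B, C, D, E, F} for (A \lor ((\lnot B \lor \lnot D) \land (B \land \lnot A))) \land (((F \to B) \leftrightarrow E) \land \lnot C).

10

Initial set: {((A \lor ((\lnot B \lor \lnot D) \land (B \land \lnot A))) \land (((F \to B) \leftrightarrow E) \land \lnot C))}.
((A \lor ((\lnot B \lor \lnot D) \land (B \land \lnot A))) \land (((F \to B) \leftrightarrow E) \land \lnot C)): α-rule — add (A \lor ((\lnot B \lor \lnot D) \land (B \land \lnot A))), (((F \to B) \leftrightarrow E) \land \lnot C).
(((F \to B) \leftrightarrow E) \land \lnot C): α-rule — add ((F \to B) \leftrightarrow E), \lnot C.
(A \lor ((\lnot B \lor \lnot D) \land (B \land \lnot A))): β-rule — branch into A  //  ((\lnot B \lor \lnot D) \land (B \land \lnot A)).
  branch 1 (add A):
    ((F \to B) \leftrightarrow E): β-rule — branch into (F \to B), E  //  \lnot (F \to B), \lnot E.
      branch 1.1 (add (F \to B), E):
        (F \to B): β-rule — branch into \lnot F  //  B.
          branch 1.1.1 (add \lnot F):
            ○ open, literals {A=1, C=0, E=1, F=0}.
          branch 1.1.2 (add B):
            ○ open, literals {A=1, B=1, C=0, E=1}.
      branch 1.2 (add \lnot (F \to B), \lnot E):
        \lnot (F \to B): α-rule — add F, \lnot B.
        ○ open, literals {A=1, B=0, C=0, E=0, F=1}.
  branch 2 (add ((\lnot B \lor \lnot D) \land (B \land \lnot A))):
    ((\lnot B \lor \lnot D) \land (B \land \lnot A)): α-rule — add (\lnot B \lor \lnot D), (B \land \lnot A).
    (B \land \lnot A): α-rule — add B, \lnot A.
    ((F \to B) \leftrightarrow E): β-rule — branch into (F \to B), E  //  \lnot (F \to B), \lnot E.
      branch 2.1 (add (F \to B), E):
        (\lnot B \lor \lnot D): β-rule — branch into \lnot B  //  \lnot D.
          branch 2.1.1 (add \lnot B):
            × closes — contains both B and \lnot B.
          branch 2.1.2 (add \lnot D):
            (F \to B): β-rule — branch into \lnot F  //  B.
              branch 2.1.2.1 (add \lnot F):
                ○ open, literals {A=0, B=1, C=0, D=0, E=1, F=0}.
              branch 2.1.2.2 (add B):
                ○ open, literals {A=0, B=1, C=0, D=0, E=1}.
      branch 2.2 (add \lnot (F \to B), \lnot E):
        \lnot (F \to B): α-rule — add F, \lnot B.
        × closes — contains both B and \lnot B.
2 branches closed, 5 open.
Each open branch fixes some atoms; the unmentioned ones are free. Counting distinct full assignments: branch {A=1, C=0, E=1, F=0} (B, D) contributes 4 new; branch {A=1, B=1, C=0, E=1} (D, F) contributes 2 new; branch {A=1, B=0, C=0, E=0, F=1} (D) contributes 2 new; branch {A=0, B=1, C=0, D=0, E=1, F=0} (none free) contributes 1 new; branch {A=0, B=1, C=0, D=0, E=1} (F) contributes 1 new. Total: 10.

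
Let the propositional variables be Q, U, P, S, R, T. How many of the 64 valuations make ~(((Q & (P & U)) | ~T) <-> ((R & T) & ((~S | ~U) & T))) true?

Initial set: {~(((Q & (P & U)) | ~T) <-> ((R & T) & ((~S | ~U) & T)))}.
~(((Q & (P & U)) | ~T) <-> ((R & T) & ((~S | ~U) & T))): β-rule — branch into ((Q & (P & U)) | ~T), ~((R & T) & ((~S | ~U) & T))  //  ~((Q & (P & U)) | ~T), ((R & T) & ((~S | ~U) & T)).
  branch 1 (add ((Q & (P & U)) | ~T), ~((R & T) & ((~S | ~U) & T))):
    ((Q & (P & U)) | ~T): β-rule — branch into (Q & (P & U))  //  ~T.
      branch 1.1 (add (Q & (P & U))):
        (Q & (P & U)): α-rule — add Q, (P & U).
        (P & U): α-rule — add P, U.
        ~((R & T) & ((~S | ~U) & T)): β-rule — branch into ~(R & T)  //  ~((~S | ~U) & T).
          branch 1.1.1 (add ~(R & T)):
            ~(R & T): β-rule — branch into ~R  //  ~T.
              branch 1.1.1.1 (add ~R):
                ○ open, literals {P=1, Q=1, R=0, U=1}.
              branch 1.1.1.2 (add ~T):
                ○ open, literals {P=1, Q=1, T=0, U=1}.
          branch 1.1.2 (add ~((~S | ~U) & T)):
            ~((~S | ~U) & T): β-rule — branch into ~(~S | ~U)  //  ~T.
              branch 1.1.2.1 (add ~(~S | ~U)):
                ~(~S | ~U): α-rule — add ~~S, ~~U.
                ○ open, literals {P=1, Q=1, S=1, U=1}.
              branch 1.1.2.2 (add ~T):
                ○ open, literals {P=1, Q=1, T=0, U=1}.
      branch 1.2 (add ~T):
        ~((R & T) & ((~S | ~U) & T)): β-rule — branch into ~(R & T)  //  ~((~S | ~U) & T).
          branch 1.2.1 (add ~(R & T)):
            ~(R & T): β-rule — branch into ~R  //  ~T.
              branch 1.2.1.1 (add ~R):
                ○ open, literals {R=0, T=0}.
              branch 1.2.1.2 (add ~T):
                ○ open, literals {T=0}.
          branch 1.2.2 (add ~((~S | ~U) & T)):
            ~((~S | ~U) & T): β-rule — branch into ~(~S | ~U)  //  ~T.
              branch 1.2.2.1 (add ~(~S | ~U)):
                ~(~S | ~U): α-rule — add ~~S, ~~U.
                ○ open, literals {S=1, T=0, U=1}.
              branch 1.2.2.2 (add ~T):
                ○ open, literals {T=0}.
  branch 2 (add ~((Q & (P & U)) | ~T), ((R & T) & ((~S | ~U) & T))):
    ~((Q & (P & U)) | ~T): α-rule — add ~(Q & (P & U)), ~~T.
    ((R & T) & ((~S | ~U) & T)): α-rule — add (R & T), ((~S | ~U) & T).
    (R & T): α-rule — add R, T.
    ((~S | ~U) & T): α-rule — add (~S | ~U), T.
    ~(Q & (P & U)): β-rule — branch into ~Q  //  ~(P & U).
      branch 2.1 (add ~Q):
        (~S | ~U): β-rule — branch into ~S  //  ~U.
          branch 2.1.1 (add ~S):
            ○ open, literals {Q=0, R=1, S=0, T=1}.
          branch 2.1.2 (add ~U):
            ○ open, literals {Q=0, R=1, T=1, U=0}.
      branch 2.2 (add ~(P & U)):
        (~S | ~U): β-rule — branch into ~S  //  ~U.
          branch 2.2.1 (add ~S):
            ~(P & U): β-rule — branch into ~P  //  ~U.
              branch 2.2.1.1 (add ~P):
                ○ open, literals {P=0, R=1, S=0, T=1}.
              branch 2.2.1.2 (add ~U):
                ○ open, literals {R=1, S=0, T=1, U=0}.
          branch 2.2.2 (add ~U):
            ~(P & U): β-rule — branch into ~P  //  ~U.
              branch 2.2.2.1 (add ~P):
                ○ open, literals {P=0, R=1, T=1, U=0}.
              branch 2.2.2.2 (add ~U):
                ○ open, literals {R=1, T=1, U=0}.
0 branches closed, 14 open.
Each open branch fixes some atoms; the unmentioned ones are free. Counting distinct full assignments: branch {P=1, Q=1, R=0, U=1} (S, T) contributes 4 new; branch {P=1, Q=1, T=0, U=1} (S, R) contributes 2 new; branch {P=1, Q=1, S=1, U=1} (R, T) contributes 1 new; branch {P=1, Q=1, T=0, U=1} (S, R) contributes 0 new; branch {R=0, T=0} (Q, U, P, S) contributes 14 new; branch {T=0} (Q, U, P, S, R) contributes 14 new; branch {S=1, T=0, U=1} (Q, P, R) contributes 0 new; branch {T=0} (Q, U, P, S, R) contributes 0 new; branch {Q=0, R=1, S=0, T=1} (U, P) contributes 4 new; branch {Q=0, R=1, T=1, U=0} (P, S) contributes 2 new; branch {P=0, R=1, S=0, T=1} (Q, U) contributes 2 new; branch {R=1, S=0, T=1, U=0} (Q, P) contributes 1 new; branch {P=0, R=1, T=1, U=0} (Q, S) contributes 1 new; branch {R=1, T=1, U=0} (Q, P, S) contributes 1 new. Total: 46.

46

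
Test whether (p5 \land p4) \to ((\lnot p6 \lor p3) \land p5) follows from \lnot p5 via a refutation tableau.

Initial set: {\lnot p5; \lnot ((p5 \land p4) \to ((\lnot p6 \lor p3) \land p5))}.
\lnot ((p5 \land p4) \to ((\lnot p6 \lor p3) \land p5)): α-rule — add (p5 \land p4), \lnot ((\lnot p6 \lor p3) \land p5).
(p5 \land p4): α-rule — add p5, p4.
× closes — contains both p5 and \lnot p5.
All 1 branch closes.
Every branch closed, so the premises entail the conclusion.

Yes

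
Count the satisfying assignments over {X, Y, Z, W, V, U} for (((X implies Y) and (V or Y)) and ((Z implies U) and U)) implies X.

Initial set: {((((X implies Y) and (V or Y)) and ((Z implies U) and U)) implies X)}.
((((X implies Y) and (V or Y)) and ((Z implies U) and U)) implies X): β-rule — branch into not (((X implies Y) and (V or Y)) and ((Z implies U) and U))  //  X.
  branch 1 (add not (((X implies Y) and (V or Y)) and ((Z implies U) and U))):
    not (((X implies Y) and (V or Y)) and ((Z implies U) and U)): β-rule — branch into not ((X implies Y) and (V or Y))  //  not ((Z implies U) and U).
      branch 1.1 (add not ((X implies Y) and (V or Y))):
        not ((X implies Y) and (V or Y)): β-rule — branch into not (X implies Y)  //  not (V or Y).
          branch 1.1.1 (add not (X implies Y)):
            not (X implies Y): α-rule — add X, not Y.
            ○ open, literals {X=1, Y=0}.
          branch 1.1.2 (add not (V or Y)):
            not (V or Y): α-rule — add not V, not Y.
            ○ open, literals {V=0, Y=0}.
      branch 1.2 (add not ((Z implies U) and U)):
        not ((Z implies U) and U): β-rule — branch into not (Z implies U)  //  not U.
          branch 1.2.1 (add not (Z implies U)):
            not (Z implies U): α-rule — add Z, not U.
            ○ open, literals {U=0, Z=1}.
          branch 1.2.2 (add not U):
            ○ open, literals {U=0}.
  branch 2 (add X):
    ○ open, literals {X=1}.
0 branches closed, 5 open.
Each open branch fixes some atoms; the unmentioned ones are free. Counting distinct full assignments: branch {X=1, Y=0} (Z, W, V, U) contributes 16 new; branch {V=0, Y=0} (X, Z, W, U) contributes 8 new; branch {U=0, Z=1} (X, Y, W, V) contributes 10 new; branch {U=0} (X, Y, Z, W, V) contributes 10 new; branch {X=1} (Y, Z, W, V, U) contributes 8 new. Total: 52.

52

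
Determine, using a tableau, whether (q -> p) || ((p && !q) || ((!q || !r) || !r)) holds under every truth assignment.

Not valid

Assume the negation and expand:
Initial set: {!((q -> p) || ((p && !q) || ((!q || !r) || !r)))}.
!((q -> p) || ((p && !q) || ((!q || !r) || !r))): α-rule — add !(q -> p), !((p && !q) || ((!q || !r) || !r)).
!(q -> p): α-rule — add q, !p.
!((p && !q) || ((!q || !r) || !r)): α-rule — add !(p && !q), !((!q || !r) || !r).
!((!q || !r) || !r): α-rule — add !(!q || !r), !!r.
!(!q || !r): α-rule — add !!q, !!r.
!(p && !q): β-rule — branch into !p  //  !!q.
  branch 1 (add !p):
    ○ open, literals {p=F, q=T, r=T}.
  branch 2 (add !!q):
    ○ open, literals {p=F, q=T, r=T}.
0 branches closed, 2 open.
An open branch gives a countermodel: p=F, q=T, r=T (unmentioned atoms arbitrary); under it the original formula is false.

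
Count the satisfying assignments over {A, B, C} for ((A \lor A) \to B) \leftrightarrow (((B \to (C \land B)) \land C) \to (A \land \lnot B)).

Initial set: {T (((A \lor A) \to B) \leftrightarrow (((B \to (C \land B)) \land C) \to (A \land \lnot B)))}.
T (((A \lor A) \to B) \leftrightarrow (((B \to (C \land B)) \land C) \to (A \land \lnot B))): β-rule — branch into T ((A \lor A) \to B), T (((B \to (C \land B)) \land C) \to (A \land \lnot B))  //  F ((A \lor A) \to B), F (((B \to (C \land B)) \land C) \to (A \land \lnot B)).
  branch 1 (add T ((A \lor A) \to B), T (((B \to (C \land B)) \land C) \to (A \land \lnot B))):
    T ((A \lor A) \to B): β-rule — branch into F (A \lor A)  //  T B.
      branch 1.1 (add F (A \lor A)):
        F (A \lor A): α-rule — add F A, F A.
        T (((B \to (C \land B)) \land C) \to (A \land \lnot B)): β-rule — branch into F ((B \to (C \land B)) \land C)  //  T (A \land \lnot B).
          branch 1.1.1 (add F ((B \to (C \land B)) \land C)):
            F ((B \to (C \land B)) \land C): β-rule — branch into F (B \to (C \land B))  //  F C.
              branch 1.1.1.1 (add F (B \to (C \land B))):
                F (B \to (C \land B)): α-rule — add T B, F (C \land B).
                F (C \land B): β-rule — branch into F C  //  F B.
                  branch 1.1.1.1.1 (add F C):
                    ○ open, literals {A=false, B=true, C=false}.
                  branch 1.1.1.1.2 (add F B):
                    × closes — contains both B and \lnot B.
              branch 1.1.1.2 (add F C):
                ○ open, literals {A=false, C=false}.
          branch 1.1.2 (add T (A \land \lnot B)):
            T (A \land \lnot B): α-rule — add T A, T \lnot B.
            × closes — contains both A and \lnot A.
      branch 1.2 (add T B):
        T (((B \to (C \land B)) \land C) \to (A \land \lnot B)): β-rule — branch into F ((B \to (C \land B)) \land C)  //  T (A \land \lnot B).
          branch 1.2.1 (add F ((B \to (C \land B)) \land C)):
            F ((B \to (C \land B)) \land C): β-rule — branch into F (B \to (C \land B))  //  F C.
              branch 1.2.1.1 (add F (B \to (C \land B))):
                F (B \to (C \land B)): α-rule — add T B, F (C \land B).
                F (C \land B): β-rule — branch into F C  //  F B.
                  branch 1.2.1.1.1 (add F C):
                    ○ open, literals {B=true, C=false}.
                  branch 1.2.1.1.2 (add F B):
                    × closes — contains both B and \lnot B.
              branch 1.2.1.2 (add F C):
                ○ open, literals {B=true, C=false}.
          branch 1.2.2 (add T (A \land \lnot B)):
            T (A \land \lnot B): α-rule — add T A, T \lnot B.
            × closes — contains both B and \lnot B.
  branch 2 (add F ((A \lor A) \to B), F (((B \to (C \land B)) \land C) \to (A \land \lnot B))):
    F ((A \lor A) \to B): α-rule — add T (A \lor A), F B.
    F (((B \to (C \land B)) \land C) \to (A \land \lnot B)): α-rule — add T ((B \to (C \land B)) \land C), F (A \land \lnot B).
    T ((B \to (C \land B)) \land C): α-rule — add T (B \to (C \land B)), T C.
    T (A \lor A): β-rule — branch into T A  //  T A.
      branch 2.1 (add T A):
        F (A \land \lnot B): β-rule — branch into F A  //  F \lnot B.
          branch 2.1.1 (add F A):
            × closes — contains both A and \lnot A.
          branch 2.1.2 (add F \lnot B):
            × closes — contains both B and \lnot B.
      branch 2.2 (add T A):
        F (A \land \lnot B): β-rule — branch into F A  //  F \lnot B.
          branch 2.2.1 (add F A):
            × closes — contains both A and \lnot A.
          branch 2.2.2 (add F \lnot B):
            × closes — contains both B and \lnot B.
8 branches closed, 4 open.
Each open branch fixes some atoms; the unmentioned ones are free. Counting distinct full assignments: branch {A=false, B=true, C=false} (none free) contributes 1 new; branch {A=false, C=false} (B) contributes 1 new; branch {B=true, C=false} (A) contributes 1 new; branch {B=true, C=false} (A) contributes 0 new. Total: 3.

3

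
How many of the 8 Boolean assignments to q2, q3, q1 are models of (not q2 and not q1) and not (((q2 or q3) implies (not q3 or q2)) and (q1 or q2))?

Initial set: {((not q2 and not q1) and not (((q2 or q3) implies (not q3 or q2)) and (q1 or q2)))}.
((not q2 and not q1) and not (((q2 or q3) implies (not q3 or q2)) and (q1 or q2))): α-rule — add (not q2 and not q1), not (((q2 or q3) implies (not q3 or q2)) and (q1 or q2)).
(not q2 and not q1): α-rule — add not q2, not q1.
not (((q2 or q3) implies (not q3 or q2)) and (q1 or q2)): β-rule — branch into not ((q2 or q3) implies (not q3 or q2))  //  not (q1 or q2).
  branch 1 (add not ((q2 or q3) implies (not q3 or q2))):
    not ((q2 or q3) implies (not q3 or q2)): α-rule — add (q2 or q3), not (not q3 or q2).
    not (not q3 or q2): α-rule — add not not q3, not q2.
    (q2 or q3): β-rule — branch into q2  //  q3.
      branch 1.1 (add q2):
        × closes — contains both q2 and not q2.
      branch 1.2 (add q3):
        ○ open, literals {q1=0, q2=0, q3=1}.
  branch 2 (add not (q1 or q2)):
    not (q1 or q2): α-rule — add not q1, not q2.
    ○ open, literals {q1=0, q2=0}.
1 branch closed, 2 open.
Each open branch fixes some atoms; the unmentioned ones are free. Counting distinct full assignments: branch {q1=0, q2=0, q3=1} (none free) contributes 1 new; branch {q1=0, q2=0} (q3) contributes 1 new. Total: 2.

2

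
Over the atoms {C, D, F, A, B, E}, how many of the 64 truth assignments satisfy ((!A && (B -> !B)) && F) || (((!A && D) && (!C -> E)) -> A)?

Initial set: {(((!A && (B -> !B)) && F) || (((!A && D) && (!C -> E)) -> A))}.
(((!A && (B -> !B)) && F) || (((!A && D) && (!C -> E)) -> A)): β-rule — branch into ((!A && (B -> !B)) && F)  //  (((!A && D) && (!C -> E)) -> A).
  branch 1 (add ((!A && (B -> !B)) && F)):
    ((!A && (B -> !B)) && F): α-rule — add (!A && (B -> !B)), F.
    (!A && (B -> !B)): α-rule — add !A, (B -> !B).
    (B -> !B): β-rule — branch into !B  //  !B.
      branch 1.1 (add !B):
        ○ open, literals {A=F, B=F, F=T}.
      branch 1.2 (add !B):
        ○ open, literals {A=F, B=F, F=T}.
  branch 2 (add (((!A && D) && (!C -> E)) -> A)):
    (((!A && D) && (!C -> E)) -> A): β-rule — branch into !((!A && D) && (!C -> E))  //  A.
      branch 2.1 (add !((!A && D) && (!C -> E))):
        !((!A && D) && (!C -> E)): β-rule — branch into !(!A && D)  //  !(!C -> E).
          branch 2.1.1 (add !(!A && D)):
            !(!A && D): β-rule — branch into !!A  //  !D.
              branch 2.1.1.1 (add !!A):
                ○ open, literals {A=T}.
              branch 2.1.1.2 (add !D):
                ○ open, literals {D=F}.
          branch 2.1.2 (add !(!C -> E)):
            !(!C -> E): α-rule — add !C, !E.
            ○ open, literals {C=F, E=F}.
      branch 2.2 (add A):
        ○ open, literals {A=T}.
0 branches closed, 6 open.
Each open branch fixes some atoms; the unmentioned ones are free. Counting distinct full assignments: branch {A=F, B=F, F=T} (C, D, E) contributes 8 new; branch {A=F, B=F, F=T} (C, D, E) contributes 0 new; branch {A=T} (C, D, F, B, E) contributes 32 new; branch {D=F} (C, F, A, B, E) contributes 12 new; branch {C=F, E=F} (D, F, A, B) contributes 3 new; branch {A=T} (C, D, F, B, E) contributes 0 new. Total: 55.

55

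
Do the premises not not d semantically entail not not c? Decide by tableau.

Initial set: {T not not d; F not not c}.
T not not d: drop double negation, giving T d.
F not not c: drop double negation, giving F c.
○ open, literals {c=0, d=1}.
0 branches closed, 1 open.
An open branch gives a countermodel: c=0, d=1 (unmentioned atoms arbitrary); the premises hold there but the conclusion fails.

No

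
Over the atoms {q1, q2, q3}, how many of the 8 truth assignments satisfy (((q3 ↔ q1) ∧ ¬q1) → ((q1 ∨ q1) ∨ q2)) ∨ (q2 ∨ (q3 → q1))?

8

Initial set: {((((q3 ↔ q1) ∧ ¬q1) → ((q1 ∨ q1) ∨ q2)) ∨ (q2 ∨ (q3 → q1)))}.
((((q3 ↔ q1) ∧ ¬q1) → ((q1 ∨ q1) ∨ q2)) ∨ (q2 ∨ (q3 → q1))): β-rule — branch into (((q3 ↔ q1) ∧ ¬q1) → ((q1 ∨ q1) ∨ q2))  //  (q2 ∨ (q3 → q1)).
  branch 1 (add (((q3 ↔ q1) ∧ ¬q1) → ((q1 ∨ q1) ∨ q2))):
    (((q3 ↔ q1) ∧ ¬q1) → ((q1 ∨ q1) ∨ q2)): β-rule — branch into ¬((q3 ↔ q1) ∧ ¬q1)  //  ((q1 ∨ q1) ∨ q2).
      branch 1.1 (add ¬((q3 ↔ q1) ∧ ¬q1)):
        ¬((q3 ↔ q1) ∧ ¬q1): β-rule — branch into ¬(q3 ↔ q1)  //  ¬¬q1.
          branch 1.1.1 (add ¬(q3 ↔ q1)):
            ¬(q3 ↔ q1): β-rule — branch into q3, ¬q1  //  ¬q3, q1.
              branch 1.1.1.1 (add q3, ¬q1):
                ○ open, literals {q1=0, q3=1}.
              branch 1.1.1.2 (add ¬q3, q1):
                ○ open, literals {q1=1, q3=0}.
          branch 1.1.2 (add ¬¬q1):
            ○ open, literals {q1=1}.
      branch 1.2 (add ((q1 ∨ q1) ∨ q2)):
        ((q1 ∨ q1) ∨ q2): β-rule — branch into (q1 ∨ q1)  //  q2.
          branch 1.2.1 (add (q1 ∨ q1)):
            (q1 ∨ q1): β-rule — branch into q1  //  q1.
              branch 1.2.1.1 (add q1):
                ○ open, literals {q1=1}.
              branch 1.2.1.2 (add q1):
                ○ open, literals {q1=1}.
          branch 1.2.2 (add q2):
            ○ open, literals {q2=1}.
  branch 2 (add (q2 ∨ (q3 → q1))):
    (q2 ∨ (q3 → q1)): β-rule — branch into q2  //  (q3 → q1).
      branch 2.1 (add q2):
        ○ open, literals {q2=1}.
      branch 2.2 (add (q3 → q1)):
        (q3 → q1): β-rule — branch into ¬q3  //  q1.
          branch 2.2.1 (add ¬q3):
            ○ open, literals {q3=0}.
          branch 2.2.2 (add q1):
            ○ open, literals {q1=1}.
0 branches closed, 9 open.
Each open branch fixes some atoms; the unmentioned ones are free. Counting distinct full assignments: branch {q1=0, q3=1} (q2) contributes 2 new; branch {q1=1, q3=0} (q2) contributes 2 new; branch {q1=1} (q2, q3) contributes 2 new; branch {q1=1} (q2, q3) contributes 0 new; branch {q1=1} (q2, q3) contributes 0 new; branch {q2=1} (q1, q3) contributes 1 new; branch {q2=1} (q1, q3) contributes 0 new; branch {q3=0} (q1, q2) contributes 1 new; branch {q1=1} (q2, q3) contributes 0 new. Total: 8.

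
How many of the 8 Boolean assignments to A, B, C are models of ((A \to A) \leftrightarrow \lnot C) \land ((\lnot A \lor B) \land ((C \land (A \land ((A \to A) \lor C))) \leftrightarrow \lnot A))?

Initial set: {T (((A \to A) \leftrightarrow \lnot C) \land ((\lnot A \lor B) \land ((C \land (A \land ((A \to A) \lor C))) \leftrightarrow \lnot A)))}.
T (((A \to A) \leftrightarrow \lnot C) \land ((\lnot A \lor B) \land ((C \land (A \land ((A \to A) \lor C))) \leftrightarrow \lnot A))): α-rule — add T ((A \to A) \leftrightarrow \lnot C), T ((\lnot A \lor B) \land ((C \land (A \land ((A \to A) \lor C))) \leftrightarrow \lnot A)).
T ((\lnot A \lor B) \land ((C \land (A \land ((A \to A) \lor C))) \leftrightarrow \lnot A)): α-rule — add T (\lnot A \lor B), T ((C \land (A \land ((A \to A) \lor C))) \leftrightarrow \lnot A).
T ((A \to A) \leftrightarrow \lnot C): β-rule — branch into T (A \to A), T \lnot C  //  F (A \to A), F \lnot C.
  branch 1 (add T (A \to A), T \lnot C):
    T (\lnot A \lor B): β-rule — branch into T \lnot A  //  T B.
      branch 1.1 (add T \lnot A):
        T ((C \land (A \land ((A \to A) \lor C))) \leftrightarrow \lnot A): β-rule — branch into T (C \land (A \land ((A \to A) \lor C))), T \lnot A  //  F (C \land (A \land ((A \to A) \lor C))), F \lnot A.
          branch 1.1.1 (add T (C \land (A \land ((A \to A) \lor C))), T \lnot A):
            T (C \land (A \land ((A \to A) \lor C))): α-rule — add T C, T (A \land ((A \to A) \lor C)).
            × closes — contains both C and \lnot C.
          branch 1.1.2 (add F (C \land (A \land ((A \to A) \lor C))), F \lnot A):
            × closes — contains both A and \lnot A.
      branch 1.2 (add T B):
        T ((C \land (A \land ((A \to A) \lor C))) \leftrightarrow \lnot A): β-rule — branch into T (C \land (A \land ((A \to A) \lor C))), T \lnot A  //  F (C \land (A \land ((A \to A) \lor C))), F \lnot A.
          branch 1.2.1 (add T (C \land (A \land ((A \to A) \lor C))), T \lnot A):
            T (C \land (A \land ((A \to A) \lor C))): α-rule — add T C, T (A \land ((A \to A) \lor C)).
            × closes — contains both C and \lnot C.
          branch 1.2.2 (add F (C \land (A \land ((A \to A) \lor C))), F \lnot A):
            T (A \to A): β-rule — branch into F A  //  T A.
              branch 1.2.2.1 (add F A):
                × closes — contains both A and \lnot A.
              branch 1.2.2.2 (add T A):
                F (C \land (A \land ((A \to A) \lor C))): β-rule — branch into F C  //  F (A \land ((A \to A) \lor C)).
                  branch 1.2.2.2.1 (add F C):
                    ○ open, literals {A=T, B=T, C=F}.
                  branch 1.2.2.2.2 (add F (A \land ((A \to A) \lor C))):
                    F (A \land ((A \to A) \lor C)): β-rule — branch into F A  //  F ((A \to A) \lor C).
                      branch 1.2.2.2.2.1 (add F A):
                        × closes — contains both A and \lnot A.
                      branch 1.2.2.2.2.2 (add F ((A \to A) \lor C)):
                        F ((A \to A) \lor C): α-rule — add F (A \to A), F C.
                        F (A \to A): α-rule — add T A, F A.
                        × closes — contains both A and \lnot A.
  branch 2 (add F (A \to A), F \lnot C):
    F (A \to A): α-rule — add T A, F A.
    × closes — contains both A and \lnot A.
7 branches closed, 1 open.
Each open branch fixes some atoms; the unmentioned ones are free. Counting distinct full assignments: branch {A=T, B=T, C=F} (none free) contributes 1 new. Total: 1.

1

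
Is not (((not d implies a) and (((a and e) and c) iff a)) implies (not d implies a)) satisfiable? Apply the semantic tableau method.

Unsatisfiable

Initial set: {not (((not d implies a) and (((a and e) and c) iff a)) implies (not d implies a))}.
not (((not d implies a) and (((a and e) and c) iff a)) implies (not d implies a)): α-rule — add ((not d implies a) and (((a and e) and c) iff a)), not (not d implies a).
((not d implies a) and (((a and e) and c) iff a)): α-rule — add (not d implies a), (((a and e) and c) iff a).
not (not d implies a): α-rule — add not d, not a.
(not d implies a): β-rule — branch into not not d  //  a.
  branch 1 (add not not d):
    × closes — contains both d and not d.
  branch 2 (add a):
    × closes — contains both a and not a.
All 2 branches close.
Every branch closed; the formula is unsatisfiable.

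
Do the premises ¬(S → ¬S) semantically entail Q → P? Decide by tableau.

Initial set: {¬(S → ¬S); ¬(Q → P)}.
¬(S → ¬S): α-rule — add S, ¬¬S.
¬(Q → P): α-rule — add Q, ¬P.
○ open, literals {P=F, Q=T, S=T}.
0 branches closed, 1 open.
An open branch gives a countermodel: P=F, Q=T, S=T (unmentioned atoms arbitrary); the premises hold there but the conclusion fails.

No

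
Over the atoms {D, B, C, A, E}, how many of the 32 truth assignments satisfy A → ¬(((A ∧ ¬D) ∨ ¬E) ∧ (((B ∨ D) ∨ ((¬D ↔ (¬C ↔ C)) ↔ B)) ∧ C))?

26

Initial set: {(A → ¬(((A ∧ ¬D) ∨ ¬E) ∧ (((B ∨ D) ∨ ((¬D ↔ (¬C ↔ C)) ↔ B)) ∧ C)))}.
(A → ¬(((A ∧ ¬D) ∨ ¬E) ∧ (((B ∨ D) ∨ ((¬D ↔ (¬C ↔ C)) ↔ B)) ∧ C))): β-rule — branch into ¬A  //  ¬(((A ∧ ¬D) ∨ ¬E) ∧ (((B ∨ D) ∨ ((¬D ↔ (¬C ↔ C)) ↔ B)) ∧ C)).
  branch 1 (add ¬A):
    ○ open, literals {A=F}.
  branch 2 (add ¬(((A ∧ ¬D) ∨ ¬E) ∧ (((B ∨ D) ∨ ((¬D ↔ (¬C ↔ C)) ↔ B)) ∧ C))):
    ¬(((A ∧ ¬D) ∨ ¬E) ∧ (((B ∨ D) ∨ ((¬D ↔ (¬C ↔ C)) ↔ B)) ∧ C)): β-rule — branch into ¬((A ∧ ¬D) ∨ ¬E)  //  ¬(((B ∨ D) ∨ ((¬D ↔ (¬C ↔ C)) ↔ B)) ∧ C).
      branch 2.1 (add ¬((A ∧ ¬D) ∨ ¬E)):
        ¬((A ∧ ¬D) ∨ ¬E): α-rule — add ¬(A ∧ ¬D), ¬¬E.
        ¬(A ∧ ¬D): β-rule — branch into ¬A  //  ¬¬D.
          branch 2.1.1 (add ¬A):
            ○ open, literals {A=F, E=T}.
          branch 2.1.2 (add ¬¬D):
            ○ open, literals {D=T, E=T}.
      branch 2.2 (add ¬(((B ∨ D) ∨ ((¬D ↔ (¬C ↔ C)) ↔ B)) ∧ C)):
        ¬(((B ∨ D) ∨ ((¬D ↔ (¬C ↔ C)) ↔ B)) ∧ C): β-rule — branch into ¬((B ∨ D) ∨ ((¬D ↔ (¬C ↔ C)) ↔ B))  //  ¬C.
          branch 2.2.1 (add ¬((B ∨ D) ∨ ((¬D ↔ (¬C ↔ C)) ↔ B))):
            ¬((B ∨ D) ∨ ((¬D ↔ (¬C ↔ C)) ↔ B)): α-rule — add ¬(B ∨ D), ¬((¬D ↔ (¬C ↔ C)) ↔ B).
            ¬(B ∨ D): α-rule — add ¬B, ¬D.
            ¬((¬D ↔ (¬C ↔ C)) ↔ B): β-rule — branch into (¬D ↔ (¬C ↔ C)), ¬B  //  ¬(¬D ↔ (¬C ↔ C)), B.
              branch 2.2.1.1 (add (¬D ↔ (¬C ↔ C)), ¬B):
                (¬D ↔ (¬C ↔ C)): β-rule — branch into ¬D, (¬C ↔ C)  //  ¬¬D, ¬(¬C ↔ C).
                  branch 2.2.1.1.1 (add ¬D, (¬C ↔ C)):
                    (¬C ↔ C): β-rule — branch into ¬C, C  //  ¬¬C, ¬C.
                      branch 2.2.1.1.1.1 (add ¬C, C):
                        × closes — contains both C and ¬C.
                      branch 2.2.1.1.1.2 (add ¬¬C, ¬C):
                        × closes — contains both C and ¬C.
                  branch 2.2.1.1.2 (add ¬¬D, ¬(¬C ↔ C)):
                    × closes — contains both D and ¬D.
              branch 2.2.1.2 (add ¬(¬D ↔ (¬C ↔ C)), B):
                × closes — contains both B and ¬B.
          branch 2.2.2 (add ¬C):
            ○ open, literals {C=F}.
4 branches closed, 4 open.
Each open branch fixes some atoms; the unmentioned ones are free. Counting distinct full assignments: branch {A=F} (D, B, C, E) contributes 16 new; branch {A=F, E=T} (D, B, C) contributes 0 new; branch {D=T, E=T} (B, C, A) contributes 4 new; branch {C=F} (D, B, A, E) contributes 6 new. Total: 26.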